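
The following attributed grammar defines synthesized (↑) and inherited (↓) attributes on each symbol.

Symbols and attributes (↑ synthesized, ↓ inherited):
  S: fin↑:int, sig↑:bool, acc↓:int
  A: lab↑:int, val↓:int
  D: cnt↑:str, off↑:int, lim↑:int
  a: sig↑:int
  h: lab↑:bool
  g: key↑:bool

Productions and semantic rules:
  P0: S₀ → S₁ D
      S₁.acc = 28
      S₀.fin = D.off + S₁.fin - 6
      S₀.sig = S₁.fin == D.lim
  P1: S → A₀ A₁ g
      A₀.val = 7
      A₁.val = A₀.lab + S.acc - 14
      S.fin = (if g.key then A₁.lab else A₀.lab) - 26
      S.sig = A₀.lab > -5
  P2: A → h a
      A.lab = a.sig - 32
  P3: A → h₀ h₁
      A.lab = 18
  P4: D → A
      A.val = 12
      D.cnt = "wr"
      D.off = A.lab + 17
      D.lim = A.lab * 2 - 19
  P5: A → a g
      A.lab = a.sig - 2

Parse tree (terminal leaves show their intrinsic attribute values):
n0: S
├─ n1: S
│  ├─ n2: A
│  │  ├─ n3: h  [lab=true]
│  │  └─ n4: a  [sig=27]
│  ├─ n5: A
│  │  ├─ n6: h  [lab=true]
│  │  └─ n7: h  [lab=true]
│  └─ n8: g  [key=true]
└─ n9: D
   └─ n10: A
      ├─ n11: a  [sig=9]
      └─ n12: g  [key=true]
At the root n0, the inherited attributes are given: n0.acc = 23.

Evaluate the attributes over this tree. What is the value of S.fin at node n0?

1. n0.acc = 23  [given at root]
2. n1.acc = 28  [28]
3. n2.val = 7  [7]
4. n3.lab = true  [terminal]
5. n4.sig = 27  [terminal]
6. n2.lab = -5  [a.sig - 32]
7. n5.val = 9  [A₀.lab + S.acc - 14]
8. n6.lab = true  [terminal]
9. n7.lab = true  [terminal]
10. n5.lab = 18  [18]
11. n8.key = true  [terminal]
12. n1.fin = -8  [(if g.key then A₁.lab else A₀.lab) - 26]
13. n1.sig = false  [A₀.lab > -5]
14. n10.val = 12  [12]
15. n11.sig = 9  [terminal]
16. n12.key = true  [terminal]
17. n10.lab = 7  [a.sig - 2]
18. n9.cnt = "wr"  ["wr"]
19. n9.off = 24  [A.lab + 17]
20. n9.lim = -5  [A.lab * 2 - 19]
21. n0.fin = 10  [D.off + S₁.fin - 6]
22. n0.sig = false  [S₁.fin == D.lim]

10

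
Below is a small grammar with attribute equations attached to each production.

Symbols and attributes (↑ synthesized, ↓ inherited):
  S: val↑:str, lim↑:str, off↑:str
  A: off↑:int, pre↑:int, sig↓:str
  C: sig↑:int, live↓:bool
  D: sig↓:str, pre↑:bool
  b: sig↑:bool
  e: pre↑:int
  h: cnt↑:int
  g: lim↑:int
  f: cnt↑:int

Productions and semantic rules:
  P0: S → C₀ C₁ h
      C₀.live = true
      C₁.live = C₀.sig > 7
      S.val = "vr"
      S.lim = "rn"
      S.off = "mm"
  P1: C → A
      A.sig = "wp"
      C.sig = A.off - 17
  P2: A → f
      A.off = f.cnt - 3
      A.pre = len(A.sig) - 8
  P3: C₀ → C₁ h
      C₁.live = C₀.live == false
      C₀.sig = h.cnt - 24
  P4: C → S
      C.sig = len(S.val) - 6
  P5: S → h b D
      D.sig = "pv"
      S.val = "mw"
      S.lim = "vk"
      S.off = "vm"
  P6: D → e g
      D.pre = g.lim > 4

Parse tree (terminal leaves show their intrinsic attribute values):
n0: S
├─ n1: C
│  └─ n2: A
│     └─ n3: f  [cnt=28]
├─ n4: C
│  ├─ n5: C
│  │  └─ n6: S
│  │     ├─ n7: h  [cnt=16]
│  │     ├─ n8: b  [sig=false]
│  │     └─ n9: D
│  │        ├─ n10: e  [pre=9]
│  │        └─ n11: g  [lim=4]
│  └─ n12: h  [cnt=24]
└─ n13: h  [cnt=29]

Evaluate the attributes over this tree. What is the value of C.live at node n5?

1. n1.live = true  [true]
2. n2.sig = "wp"  ["wp"]
3. n3.cnt = 28  [terminal]
4. n2.off = 25  [f.cnt - 3]
5. n2.pre = -6  [len(A.sig) - 8]
6. n1.sig = 8  [A.off - 17]
7. n4.live = true  [C₀.sig > 7]
8. n5.live = false  [C₀.live == false]
9. n7.cnt = 16  [terminal]
10. n8.sig = false  [terminal]
11. n9.sig = "pv"  ["pv"]
12. n10.pre = 9  [terminal]
13. n11.lim = 4  [terminal]
14. n9.pre = false  [g.lim > 4]
15. n6.val = "mw"  ["mw"]
16. n6.lim = "vk"  ["vk"]
17. n6.off = "vm"  ["vm"]
18. n5.sig = -4  [len(S.val) - 6]
19. n12.cnt = 24  [terminal]
20. n4.sig = 0  [h.cnt - 24]
21. n13.cnt = 29  [terminal]
22. n0.val = "vr"  ["vr"]
23. n0.lim = "rn"  ["rn"]
24. n0.off = "mm"  ["mm"]

false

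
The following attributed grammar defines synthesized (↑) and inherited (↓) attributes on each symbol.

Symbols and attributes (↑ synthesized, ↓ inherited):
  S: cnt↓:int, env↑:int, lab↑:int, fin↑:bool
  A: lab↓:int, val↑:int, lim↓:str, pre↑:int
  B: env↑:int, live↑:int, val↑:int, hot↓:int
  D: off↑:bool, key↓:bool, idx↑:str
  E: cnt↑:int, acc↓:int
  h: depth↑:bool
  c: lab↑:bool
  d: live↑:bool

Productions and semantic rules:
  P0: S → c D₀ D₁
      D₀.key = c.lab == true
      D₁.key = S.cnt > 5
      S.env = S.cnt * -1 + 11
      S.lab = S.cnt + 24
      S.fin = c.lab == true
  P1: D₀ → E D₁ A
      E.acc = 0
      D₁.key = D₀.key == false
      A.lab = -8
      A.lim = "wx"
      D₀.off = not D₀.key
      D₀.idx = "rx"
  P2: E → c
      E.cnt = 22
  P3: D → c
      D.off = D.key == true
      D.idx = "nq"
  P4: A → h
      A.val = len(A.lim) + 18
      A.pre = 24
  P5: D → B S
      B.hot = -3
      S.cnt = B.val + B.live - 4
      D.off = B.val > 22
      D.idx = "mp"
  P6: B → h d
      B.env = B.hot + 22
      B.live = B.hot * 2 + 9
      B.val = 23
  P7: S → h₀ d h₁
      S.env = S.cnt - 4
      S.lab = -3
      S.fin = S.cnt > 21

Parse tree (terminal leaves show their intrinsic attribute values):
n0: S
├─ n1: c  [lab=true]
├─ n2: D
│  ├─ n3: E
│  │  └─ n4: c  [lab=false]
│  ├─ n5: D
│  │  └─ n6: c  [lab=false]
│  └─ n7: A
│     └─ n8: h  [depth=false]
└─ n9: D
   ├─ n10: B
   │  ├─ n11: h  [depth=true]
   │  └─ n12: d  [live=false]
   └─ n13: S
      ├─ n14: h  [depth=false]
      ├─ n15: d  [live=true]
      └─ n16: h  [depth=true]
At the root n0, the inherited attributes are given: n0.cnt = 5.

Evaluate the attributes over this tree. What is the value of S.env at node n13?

1. n0.cnt = 5  [given at root]
2. n1.lab = true  [terminal]
3. n2.key = true  [c.lab == true]
4. n3.acc = 0  [0]
5. n4.lab = false  [terminal]
6. n3.cnt = 22  [22]
7. n5.key = false  [D₀.key == false]
8. n6.lab = false  [terminal]
9. n5.off = false  [D.key == true]
10. n5.idx = "nq"  ["nq"]
11. n7.lab = -8  [-8]
12. n7.lim = "wx"  ["wx"]
13. n8.depth = false  [terminal]
14. n7.val = 20  [len(A.lim) + 18]
15. n7.pre = 24  [24]
16. n2.off = false  [not D₀.key]
17. n2.idx = "rx"  ["rx"]
18. n9.key = false  [S.cnt > 5]
19. n10.hot = -3  [-3]
20. n11.depth = true  [terminal]
21. n12.live = false  [terminal]
22. n10.env = 19  [B.hot + 22]
23. n10.live = 3  [B.hot * 2 + 9]
24. n10.val = 23  [23]
25. n13.cnt = 22  [B.val + B.live - 4]
26. n14.depth = false  [terminal]
27. n15.live = true  [terminal]
28. n16.depth = true  [terminal]
29. n13.env = 18  [S.cnt - 4]
30. n13.lab = -3  [-3]
31. n13.fin = true  [S.cnt > 21]
32. n9.off = true  [B.val > 22]
33. n9.idx = "mp"  ["mp"]
34. n0.env = 6  [S.cnt * -1 + 11]
35. n0.lab = 29  [S.cnt + 24]
36. n0.fin = true  [c.lab == true]

18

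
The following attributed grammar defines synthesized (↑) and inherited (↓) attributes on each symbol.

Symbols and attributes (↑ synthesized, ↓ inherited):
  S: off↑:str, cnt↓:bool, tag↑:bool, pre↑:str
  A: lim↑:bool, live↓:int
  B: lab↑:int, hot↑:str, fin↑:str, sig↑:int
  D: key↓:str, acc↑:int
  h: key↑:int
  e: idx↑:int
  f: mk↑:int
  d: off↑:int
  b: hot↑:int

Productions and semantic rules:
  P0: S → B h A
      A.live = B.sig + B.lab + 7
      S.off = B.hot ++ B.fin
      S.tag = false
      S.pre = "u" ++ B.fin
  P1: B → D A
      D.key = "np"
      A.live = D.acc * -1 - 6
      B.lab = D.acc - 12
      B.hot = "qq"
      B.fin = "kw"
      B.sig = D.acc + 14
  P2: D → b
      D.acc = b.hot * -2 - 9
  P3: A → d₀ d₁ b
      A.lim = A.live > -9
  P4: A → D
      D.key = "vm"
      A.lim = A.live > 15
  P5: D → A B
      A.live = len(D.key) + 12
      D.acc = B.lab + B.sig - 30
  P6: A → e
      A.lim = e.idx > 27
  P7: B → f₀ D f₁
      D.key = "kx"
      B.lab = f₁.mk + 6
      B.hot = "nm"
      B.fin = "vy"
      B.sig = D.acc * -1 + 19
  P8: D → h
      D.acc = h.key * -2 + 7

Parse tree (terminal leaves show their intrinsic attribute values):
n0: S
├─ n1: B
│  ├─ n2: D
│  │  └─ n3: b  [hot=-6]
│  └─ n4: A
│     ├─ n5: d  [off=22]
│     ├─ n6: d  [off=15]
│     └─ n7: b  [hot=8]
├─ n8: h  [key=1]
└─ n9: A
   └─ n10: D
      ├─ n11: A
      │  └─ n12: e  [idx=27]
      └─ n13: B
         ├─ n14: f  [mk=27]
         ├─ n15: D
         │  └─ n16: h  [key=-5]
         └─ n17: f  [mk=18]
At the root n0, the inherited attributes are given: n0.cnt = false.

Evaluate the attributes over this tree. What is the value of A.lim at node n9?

false

1. n0.cnt = false  [given at root]
2. n2.key = "np"  ["np"]
3. n3.hot = -6  [terminal]
4. n2.acc = 3  [b.hot * -2 - 9]
5. n4.live = -9  [D.acc * -1 - 6]
6. n5.off = 22  [terminal]
7. n6.off = 15  [terminal]
8. n7.hot = 8  [terminal]
9. n4.lim = false  [A.live > -9]
10. n1.lab = -9  [D.acc - 12]
11. n1.hot = "qq"  ["qq"]
12. n1.fin = "kw"  ["kw"]
13. n1.sig = 17  [D.acc + 14]
14. n8.key = 1  [terminal]
15. n9.live = 15  [B.sig + B.lab + 7]
16. n10.key = "vm"  ["vm"]
17. n11.live = 14  [len(D.key) + 12]
18. n12.idx = 27  [terminal]
19. n11.lim = false  [e.idx > 27]
20. n14.mk = 27  [terminal]
21. n15.key = "kx"  ["kx"]
22. n16.key = -5  [terminal]
23. n15.acc = 17  [h.key * -2 + 7]
24. n17.mk = 18  [terminal]
25. n13.lab = 24  [f₁.mk + 6]
26. n13.hot = "nm"  ["nm"]
27. n13.fin = "vy"  ["vy"]
28. n13.sig = 2  [D.acc * -1 + 19]
29. n10.acc = -4  [B.lab + B.sig - 30]
30. n9.lim = false  [A.live > 15]
31. n0.off = "qqkw"  [B.hot ++ B.fin]
32. n0.tag = false  [false]
33. n0.pre = "ukw"  ["u" ++ B.fin]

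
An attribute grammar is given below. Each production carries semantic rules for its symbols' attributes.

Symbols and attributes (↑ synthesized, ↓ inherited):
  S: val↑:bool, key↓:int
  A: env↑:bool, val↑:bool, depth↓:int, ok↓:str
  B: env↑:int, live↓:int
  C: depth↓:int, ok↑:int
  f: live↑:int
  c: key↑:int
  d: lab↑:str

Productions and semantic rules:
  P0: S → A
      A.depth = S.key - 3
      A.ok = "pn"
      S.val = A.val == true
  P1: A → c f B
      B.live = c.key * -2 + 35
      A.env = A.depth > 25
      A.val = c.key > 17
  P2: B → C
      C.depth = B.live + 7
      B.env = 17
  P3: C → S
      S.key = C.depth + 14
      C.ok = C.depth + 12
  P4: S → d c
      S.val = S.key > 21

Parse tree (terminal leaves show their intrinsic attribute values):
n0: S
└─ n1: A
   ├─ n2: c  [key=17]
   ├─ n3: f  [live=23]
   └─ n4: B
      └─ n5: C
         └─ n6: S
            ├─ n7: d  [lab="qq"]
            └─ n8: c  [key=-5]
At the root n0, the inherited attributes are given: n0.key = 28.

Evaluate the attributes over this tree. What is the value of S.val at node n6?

true

1. n0.key = 28  [given at root]
2. n1.depth = 25  [S.key - 3]
3. n1.ok = "pn"  ["pn"]
4. n2.key = 17  [terminal]
5. n3.live = 23  [terminal]
6. n4.live = 1  [c.key * -2 + 35]
7. n5.depth = 8  [B.live + 7]
8. n6.key = 22  [C.depth + 14]
9. n7.lab = "qq"  [terminal]
10. n8.key = -5  [terminal]
11. n6.val = true  [S.key > 21]
12. n5.ok = 20  [C.depth + 12]
13. n4.env = 17  [17]
14. n1.env = false  [A.depth > 25]
15. n1.val = false  [c.key > 17]
16. n0.val = false  [A.val == true]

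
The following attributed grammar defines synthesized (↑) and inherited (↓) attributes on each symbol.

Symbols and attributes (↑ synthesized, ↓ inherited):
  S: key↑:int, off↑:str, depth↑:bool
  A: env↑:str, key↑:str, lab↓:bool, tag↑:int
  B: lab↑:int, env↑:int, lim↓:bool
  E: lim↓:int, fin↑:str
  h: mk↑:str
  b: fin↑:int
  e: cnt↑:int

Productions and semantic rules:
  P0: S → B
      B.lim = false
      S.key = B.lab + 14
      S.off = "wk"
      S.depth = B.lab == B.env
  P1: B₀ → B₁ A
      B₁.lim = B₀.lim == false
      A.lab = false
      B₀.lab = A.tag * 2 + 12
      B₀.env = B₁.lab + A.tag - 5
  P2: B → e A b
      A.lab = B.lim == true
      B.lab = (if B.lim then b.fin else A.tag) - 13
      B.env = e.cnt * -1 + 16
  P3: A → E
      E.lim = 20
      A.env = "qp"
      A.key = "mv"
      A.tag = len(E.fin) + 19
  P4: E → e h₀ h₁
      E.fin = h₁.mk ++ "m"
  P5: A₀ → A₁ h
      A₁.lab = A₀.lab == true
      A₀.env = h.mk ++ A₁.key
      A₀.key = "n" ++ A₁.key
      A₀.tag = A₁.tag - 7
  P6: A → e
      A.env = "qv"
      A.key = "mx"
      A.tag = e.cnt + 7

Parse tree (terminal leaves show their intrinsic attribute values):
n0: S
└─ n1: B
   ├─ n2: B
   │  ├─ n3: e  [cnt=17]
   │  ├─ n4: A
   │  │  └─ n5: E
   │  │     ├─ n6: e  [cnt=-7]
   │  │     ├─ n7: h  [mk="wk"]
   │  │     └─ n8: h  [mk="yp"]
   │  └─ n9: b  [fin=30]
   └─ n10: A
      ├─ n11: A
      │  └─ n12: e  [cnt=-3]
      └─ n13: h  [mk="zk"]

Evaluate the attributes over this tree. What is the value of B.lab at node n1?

1. n1.lim = false  [false]
2. n2.lim = true  [B₀.lim == false]
3. n3.cnt = 17  [terminal]
4. n4.lab = true  [B.lim == true]
5. n5.lim = 20  [20]
6. n6.cnt = -7  [terminal]
7. n7.mk = "wk"  [terminal]
8. n8.mk = "yp"  [terminal]
9. n5.fin = "ypm"  [h₁.mk ++ "m"]
10. n4.env = "qp"  ["qp"]
11. n4.key = "mv"  ["mv"]
12. n4.tag = 22  [len(E.fin) + 19]
13. n9.fin = 30  [terminal]
14. n2.lab = 17  [(if B.lim then b.fin else A.tag) - 13]
15. n2.env = -1  [e.cnt * -1 + 16]
16. n10.lab = false  [false]
17. n11.lab = false  [A₀.lab == true]
18. n12.cnt = -3  [terminal]
19. n11.env = "qv"  ["qv"]
20. n11.key = "mx"  ["mx"]
21. n11.tag = 4  [e.cnt + 7]
22. n13.mk = "zk"  [terminal]
23. n10.env = "zkmx"  [h.mk ++ A₁.key]
24. n10.key = "nmx"  ["n" ++ A₁.key]
25. n10.tag = -3  [A₁.tag - 7]
26. n1.lab = 6  [A.tag * 2 + 12]
27. n1.env = 9  [B₁.lab + A.tag - 5]
28. n0.key = 20  [B.lab + 14]
29. n0.off = "wk"  ["wk"]
30. n0.depth = false  [B.lab == B.env]

6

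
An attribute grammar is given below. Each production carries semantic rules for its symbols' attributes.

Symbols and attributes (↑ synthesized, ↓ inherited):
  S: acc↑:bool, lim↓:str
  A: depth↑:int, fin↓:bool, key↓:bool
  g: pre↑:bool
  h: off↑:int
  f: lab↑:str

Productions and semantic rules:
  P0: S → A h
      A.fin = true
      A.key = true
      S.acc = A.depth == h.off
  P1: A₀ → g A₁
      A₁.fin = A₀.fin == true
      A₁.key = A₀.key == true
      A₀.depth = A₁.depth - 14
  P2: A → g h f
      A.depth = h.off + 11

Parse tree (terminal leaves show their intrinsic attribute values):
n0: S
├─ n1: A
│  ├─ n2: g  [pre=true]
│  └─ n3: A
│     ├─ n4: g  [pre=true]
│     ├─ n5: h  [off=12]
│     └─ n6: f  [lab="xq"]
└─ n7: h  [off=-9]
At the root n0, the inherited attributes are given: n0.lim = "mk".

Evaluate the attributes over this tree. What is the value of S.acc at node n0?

1. n0.lim = "mk"  [given at root]
2. n1.fin = true  [true]
3. n1.key = true  [true]
4. n2.pre = true  [terminal]
5. n3.fin = true  [A₀.fin == true]
6. n3.key = true  [A₀.key == true]
7. n4.pre = true  [terminal]
8. n5.off = 12  [terminal]
9. n6.lab = "xq"  [terminal]
10. n3.depth = 23  [h.off + 11]
11. n1.depth = 9  [A₁.depth - 14]
12. n7.off = -9  [terminal]
13. n0.acc = false  [A.depth == h.off]

false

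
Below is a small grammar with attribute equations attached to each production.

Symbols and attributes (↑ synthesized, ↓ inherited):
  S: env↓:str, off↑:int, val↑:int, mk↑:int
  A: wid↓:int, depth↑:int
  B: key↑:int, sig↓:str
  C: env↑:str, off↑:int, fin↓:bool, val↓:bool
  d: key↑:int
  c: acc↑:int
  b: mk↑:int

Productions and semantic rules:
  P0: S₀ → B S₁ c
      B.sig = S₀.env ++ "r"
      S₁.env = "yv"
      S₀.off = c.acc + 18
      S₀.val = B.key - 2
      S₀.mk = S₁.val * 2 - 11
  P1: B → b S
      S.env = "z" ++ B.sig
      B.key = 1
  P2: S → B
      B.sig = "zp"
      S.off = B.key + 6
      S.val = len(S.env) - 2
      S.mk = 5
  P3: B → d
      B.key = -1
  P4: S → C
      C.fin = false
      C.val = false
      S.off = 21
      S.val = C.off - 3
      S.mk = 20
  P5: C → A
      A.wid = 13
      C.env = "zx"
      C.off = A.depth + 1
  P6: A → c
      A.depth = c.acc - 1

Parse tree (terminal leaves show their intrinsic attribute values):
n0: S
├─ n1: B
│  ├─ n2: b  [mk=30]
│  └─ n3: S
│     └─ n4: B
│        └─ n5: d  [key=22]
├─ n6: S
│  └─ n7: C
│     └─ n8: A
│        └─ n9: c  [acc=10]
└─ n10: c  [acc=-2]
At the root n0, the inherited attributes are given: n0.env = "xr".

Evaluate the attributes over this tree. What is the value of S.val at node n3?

2

1. n0.env = "xr"  [given at root]
2. n1.sig = "xrr"  [S₀.env ++ "r"]
3. n2.mk = 30  [terminal]
4. n3.env = "zxrr"  ["z" ++ B.sig]
5. n4.sig = "zp"  ["zp"]
6. n5.key = 22  [terminal]
7. n4.key = -1  [-1]
8. n3.off = 5  [B.key + 6]
9. n3.val = 2  [len(S.env) - 2]
10. n3.mk = 5  [5]
11. n1.key = 1  [1]
12. n6.env = "yv"  ["yv"]
13. n7.fin = false  [false]
14. n7.val = false  [false]
15. n8.wid = 13  [13]
16. n9.acc = 10  [terminal]
17. n8.depth = 9  [c.acc - 1]
18. n7.env = "zx"  ["zx"]
19. n7.off = 10  [A.depth + 1]
20. n6.off = 21  [21]
21. n6.val = 7  [C.off - 3]
22. n6.mk = 20  [20]
23. n10.acc = -2  [terminal]
24. n0.off = 16  [c.acc + 18]
25. n0.val = -1  [B.key - 2]
26. n0.mk = 3  [S₁.val * 2 - 11]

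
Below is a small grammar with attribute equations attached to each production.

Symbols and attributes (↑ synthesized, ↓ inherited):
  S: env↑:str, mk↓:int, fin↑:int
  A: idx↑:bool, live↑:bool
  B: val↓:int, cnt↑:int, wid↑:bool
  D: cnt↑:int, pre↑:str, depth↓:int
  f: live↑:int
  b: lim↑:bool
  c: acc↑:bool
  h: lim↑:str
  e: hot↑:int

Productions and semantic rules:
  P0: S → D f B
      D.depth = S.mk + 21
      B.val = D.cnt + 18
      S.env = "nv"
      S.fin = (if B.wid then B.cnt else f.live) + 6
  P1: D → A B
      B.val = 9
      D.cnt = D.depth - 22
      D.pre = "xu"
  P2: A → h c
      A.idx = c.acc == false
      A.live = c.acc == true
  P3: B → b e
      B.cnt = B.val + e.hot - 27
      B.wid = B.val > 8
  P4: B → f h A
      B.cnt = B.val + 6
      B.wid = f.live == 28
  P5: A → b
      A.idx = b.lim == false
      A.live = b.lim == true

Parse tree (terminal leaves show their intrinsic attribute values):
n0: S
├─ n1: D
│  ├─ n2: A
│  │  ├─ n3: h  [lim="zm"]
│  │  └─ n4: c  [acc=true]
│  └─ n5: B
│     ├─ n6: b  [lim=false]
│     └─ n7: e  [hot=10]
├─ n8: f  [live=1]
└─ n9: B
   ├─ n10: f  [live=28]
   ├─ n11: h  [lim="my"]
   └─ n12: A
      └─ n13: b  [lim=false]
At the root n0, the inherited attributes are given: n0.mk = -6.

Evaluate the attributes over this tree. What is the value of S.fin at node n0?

23

1. n0.mk = -6  [given at root]
2. n1.depth = 15  [S.mk + 21]
3. n3.lim = "zm"  [terminal]
4. n4.acc = true  [terminal]
5. n2.idx = false  [c.acc == false]
6. n2.live = true  [c.acc == true]
7. n5.val = 9  [9]
8. n6.lim = false  [terminal]
9. n7.hot = 10  [terminal]
10. n5.cnt = -8  [B.val + e.hot - 27]
11. n5.wid = true  [B.val > 8]
12. n1.cnt = -7  [D.depth - 22]
13. n1.pre = "xu"  ["xu"]
14. n8.live = 1  [terminal]
15. n9.val = 11  [D.cnt + 18]
16. n10.live = 28  [terminal]
17. n11.lim = "my"  [terminal]
18. n13.lim = false  [terminal]
19. n12.idx = true  [b.lim == false]
20. n12.live = false  [b.lim == true]
21. n9.cnt = 17  [B.val + 6]
22. n9.wid = true  [f.live == 28]
23. n0.env = "nv"  ["nv"]
24. n0.fin = 23  [(if B.wid then B.cnt else f.live) + 6]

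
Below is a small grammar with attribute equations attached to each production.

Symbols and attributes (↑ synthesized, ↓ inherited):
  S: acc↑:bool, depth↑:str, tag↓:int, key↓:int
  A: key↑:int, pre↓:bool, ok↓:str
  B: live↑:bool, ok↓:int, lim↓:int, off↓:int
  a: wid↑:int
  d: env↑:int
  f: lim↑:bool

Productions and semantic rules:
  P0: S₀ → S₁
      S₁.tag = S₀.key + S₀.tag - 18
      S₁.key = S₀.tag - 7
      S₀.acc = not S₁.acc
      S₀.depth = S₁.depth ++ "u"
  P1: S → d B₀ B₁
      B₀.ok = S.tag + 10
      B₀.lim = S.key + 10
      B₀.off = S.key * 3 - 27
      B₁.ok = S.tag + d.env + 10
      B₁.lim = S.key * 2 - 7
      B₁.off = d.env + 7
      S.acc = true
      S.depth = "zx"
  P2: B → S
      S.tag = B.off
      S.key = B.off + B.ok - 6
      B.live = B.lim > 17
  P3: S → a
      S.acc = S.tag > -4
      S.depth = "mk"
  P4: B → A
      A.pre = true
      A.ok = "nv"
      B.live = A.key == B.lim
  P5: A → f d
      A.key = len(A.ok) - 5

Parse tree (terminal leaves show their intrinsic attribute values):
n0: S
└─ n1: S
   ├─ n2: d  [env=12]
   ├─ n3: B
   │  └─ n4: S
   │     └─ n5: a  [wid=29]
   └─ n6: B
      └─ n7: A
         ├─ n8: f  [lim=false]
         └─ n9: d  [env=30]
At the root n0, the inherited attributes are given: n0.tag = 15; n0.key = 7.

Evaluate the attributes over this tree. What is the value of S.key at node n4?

5

1. n0.tag = 15  [given at root]
2. n0.key = 7  [given at root]
3. n1.tag = 4  [S₀.key + S₀.tag - 18]
4. n1.key = 8  [S₀.tag - 7]
5. n2.env = 12  [terminal]
6. n3.ok = 14  [S.tag + 10]
7. n3.lim = 18  [S.key + 10]
8. n3.off = -3  [S.key * 3 - 27]
9. n4.tag = -3  [B.off]
10. n4.key = 5  [B.off + B.ok - 6]
11. n5.wid = 29  [terminal]
12. n4.acc = true  [S.tag > -4]
13. n4.depth = "mk"  ["mk"]
14. n3.live = true  [B.lim > 17]
15. n6.ok = 26  [S.tag + d.env + 10]
16. n6.lim = 9  [S.key * 2 - 7]
17. n6.off = 19  [d.env + 7]
18. n7.pre = true  [true]
19. n7.ok = "nv"  ["nv"]
20. n8.lim = false  [terminal]
21. n9.env = 30  [terminal]
22. n7.key = -3  [len(A.ok) - 5]
23. n6.live = false  [A.key == B.lim]
24. n1.acc = true  [true]
25. n1.depth = "zx"  ["zx"]
26. n0.acc = false  [not S₁.acc]
27. n0.depth = "zxu"  [S₁.depth ++ "u"]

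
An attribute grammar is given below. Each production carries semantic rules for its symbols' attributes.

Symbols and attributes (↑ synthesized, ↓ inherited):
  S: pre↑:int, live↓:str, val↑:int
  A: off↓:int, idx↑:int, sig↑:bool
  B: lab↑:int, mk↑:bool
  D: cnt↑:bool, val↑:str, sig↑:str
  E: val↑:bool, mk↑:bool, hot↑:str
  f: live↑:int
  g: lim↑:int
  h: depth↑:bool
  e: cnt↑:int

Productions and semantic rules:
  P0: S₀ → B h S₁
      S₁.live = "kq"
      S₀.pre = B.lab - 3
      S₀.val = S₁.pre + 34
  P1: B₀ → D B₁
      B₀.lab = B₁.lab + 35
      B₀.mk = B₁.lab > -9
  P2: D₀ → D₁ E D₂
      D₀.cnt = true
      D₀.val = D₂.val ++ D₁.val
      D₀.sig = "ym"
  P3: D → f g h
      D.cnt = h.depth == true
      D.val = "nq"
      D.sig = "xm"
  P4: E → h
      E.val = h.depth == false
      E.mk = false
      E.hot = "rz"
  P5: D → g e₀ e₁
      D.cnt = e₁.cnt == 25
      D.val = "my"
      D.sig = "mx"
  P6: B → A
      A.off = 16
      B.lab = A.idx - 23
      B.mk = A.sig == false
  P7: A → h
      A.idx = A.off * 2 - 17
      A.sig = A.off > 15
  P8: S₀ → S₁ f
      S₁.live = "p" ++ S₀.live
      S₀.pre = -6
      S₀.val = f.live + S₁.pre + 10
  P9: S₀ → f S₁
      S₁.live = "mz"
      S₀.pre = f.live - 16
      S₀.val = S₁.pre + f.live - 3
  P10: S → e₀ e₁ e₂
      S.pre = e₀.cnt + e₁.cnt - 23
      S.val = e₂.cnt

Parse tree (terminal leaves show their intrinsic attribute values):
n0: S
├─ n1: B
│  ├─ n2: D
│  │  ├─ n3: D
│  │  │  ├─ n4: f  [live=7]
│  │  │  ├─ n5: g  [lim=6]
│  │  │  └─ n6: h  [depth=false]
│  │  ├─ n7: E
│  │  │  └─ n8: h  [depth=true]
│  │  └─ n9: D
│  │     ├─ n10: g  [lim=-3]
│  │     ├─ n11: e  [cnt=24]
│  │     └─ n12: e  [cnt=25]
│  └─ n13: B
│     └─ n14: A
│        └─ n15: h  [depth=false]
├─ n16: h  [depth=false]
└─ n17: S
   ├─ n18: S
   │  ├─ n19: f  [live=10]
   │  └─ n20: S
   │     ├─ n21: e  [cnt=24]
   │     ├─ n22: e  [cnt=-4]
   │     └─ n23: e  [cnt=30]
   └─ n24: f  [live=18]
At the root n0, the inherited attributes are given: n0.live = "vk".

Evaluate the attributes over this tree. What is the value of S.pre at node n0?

1. n0.live = "vk"  [given at root]
2. n4.live = 7  [terminal]
3. n5.lim = 6  [terminal]
4. n6.depth = false  [terminal]
5. n3.cnt = false  [h.depth == true]
6. n3.val = "nq"  ["nq"]
7. n3.sig = "xm"  ["xm"]
8. n8.depth = true  [terminal]
9. n7.val = false  [h.depth == false]
10. n7.mk = false  [false]
11. n7.hot = "rz"  ["rz"]
12. n10.lim = -3  [terminal]
13. n11.cnt = 24  [terminal]
14. n12.cnt = 25  [terminal]
15. n9.cnt = true  [e₁.cnt == 25]
16. n9.val = "my"  ["my"]
17. n9.sig = "mx"  ["mx"]
18. n2.cnt = true  [true]
19. n2.val = "mynq"  [D₂.val ++ D₁.val]
20. n2.sig = "ym"  ["ym"]
21. n14.off = 16  [16]
22. n15.depth = false  [terminal]
23. n14.idx = 15  [A.off * 2 - 17]
24. n14.sig = true  [A.off > 15]
25. n13.lab = -8  [A.idx - 23]
26. n13.mk = false  [A.sig == false]
27. n1.lab = 27  [B₁.lab + 35]
28. n1.mk = true  [B₁.lab > -9]
29. n16.depth = false  [terminal]
30. n17.live = "kq"  ["kq"]
31. n18.live = "pkq"  ["p" ++ S₀.live]
32. n19.live = 10  [terminal]
33. n20.live = "mz"  ["mz"]
34. n21.cnt = 24  [terminal]
35. n22.cnt = -4  [terminal]
36. n23.cnt = 30  [terminal]
37. n20.pre = -3  [e₀.cnt + e₁.cnt - 23]
38. n20.val = 30  [e₂.cnt]
39. n18.pre = -6  [f.live - 16]
40. n18.val = 4  [S₁.pre + f.live - 3]
41. n24.live = 18  [terminal]
42. n17.pre = -6  [-6]
43. n17.val = 22  [f.live + S₁.pre + 10]
44. n0.pre = 24  [B.lab - 3]
45. n0.val = 28  [S₁.pre + 34]

24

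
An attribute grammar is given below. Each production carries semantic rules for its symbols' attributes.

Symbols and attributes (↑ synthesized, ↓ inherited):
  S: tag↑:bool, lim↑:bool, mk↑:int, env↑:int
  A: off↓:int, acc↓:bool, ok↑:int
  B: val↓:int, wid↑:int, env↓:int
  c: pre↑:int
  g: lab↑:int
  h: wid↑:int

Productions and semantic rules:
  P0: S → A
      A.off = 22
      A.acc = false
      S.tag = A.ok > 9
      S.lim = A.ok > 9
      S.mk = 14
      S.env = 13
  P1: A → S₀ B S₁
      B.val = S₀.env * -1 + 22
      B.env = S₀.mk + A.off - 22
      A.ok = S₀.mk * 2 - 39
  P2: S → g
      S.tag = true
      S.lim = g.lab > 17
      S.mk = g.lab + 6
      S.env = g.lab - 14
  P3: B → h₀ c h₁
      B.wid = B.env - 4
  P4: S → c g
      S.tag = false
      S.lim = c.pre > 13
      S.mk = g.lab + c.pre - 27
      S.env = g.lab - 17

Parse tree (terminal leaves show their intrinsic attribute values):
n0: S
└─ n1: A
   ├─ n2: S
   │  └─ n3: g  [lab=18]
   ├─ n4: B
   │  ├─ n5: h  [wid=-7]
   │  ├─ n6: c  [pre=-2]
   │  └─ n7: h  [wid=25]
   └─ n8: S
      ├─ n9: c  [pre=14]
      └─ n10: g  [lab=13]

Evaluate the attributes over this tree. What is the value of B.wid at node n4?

20

1. n1.off = 22  [22]
2. n1.acc = false  [false]
3. n3.lab = 18  [terminal]
4. n2.tag = true  [true]
5. n2.lim = true  [g.lab > 17]
6. n2.mk = 24  [g.lab + 6]
7. n2.env = 4  [g.lab - 14]
8. n4.val = 18  [S₀.env * -1 + 22]
9. n4.env = 24  [S₀.mk + A.off - 22]
10. n5.wid = -7  [terminal]
11. n6.pre = -2  [terminal]
12. n7.wid = 25  [terminal]
13. n4.wid = 20  [B.env - 4]
14. n9.pre = 14  [terminal]
15. n10.lab = 13  [terminal]
16. n8.tag = false  [false]
17. n8.lim = true  [c.pre > 13]
18. n8.mk = 0  [g.lab + c.pre - 27]
19. n8.env = -4  [g.lab - 17]
20. n1.ok = 9  [S₀.mk * 2 - 39]
21. n0.tag = false  [A.ok > 9]
22. n0.lim = false  [A.ok > 9]
23. n0.mk = 14  [14]
24. n0.env = 13  [13]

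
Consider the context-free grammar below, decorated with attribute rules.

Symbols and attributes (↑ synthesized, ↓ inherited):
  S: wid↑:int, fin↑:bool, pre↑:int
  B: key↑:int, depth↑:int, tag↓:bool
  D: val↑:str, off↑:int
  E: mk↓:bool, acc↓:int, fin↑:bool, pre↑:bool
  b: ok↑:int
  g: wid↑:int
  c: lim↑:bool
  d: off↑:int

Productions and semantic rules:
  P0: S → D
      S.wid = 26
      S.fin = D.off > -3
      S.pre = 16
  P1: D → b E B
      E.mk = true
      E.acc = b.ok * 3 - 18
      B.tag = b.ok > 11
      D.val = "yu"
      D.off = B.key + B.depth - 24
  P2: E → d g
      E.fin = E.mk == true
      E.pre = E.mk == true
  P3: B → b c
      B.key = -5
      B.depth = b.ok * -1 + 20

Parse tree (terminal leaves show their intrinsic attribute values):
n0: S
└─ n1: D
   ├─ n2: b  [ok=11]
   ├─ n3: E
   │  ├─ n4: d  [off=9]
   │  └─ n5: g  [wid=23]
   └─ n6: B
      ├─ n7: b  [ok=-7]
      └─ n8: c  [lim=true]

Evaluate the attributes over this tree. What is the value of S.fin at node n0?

true

1. n2.ok = 11  [terminal]
2. n3.mk = true  [true]
3. n3.acc = 15  [b.ok * 3 - 18]
4. n4.off = 9  [terminal]
5. n5.wid = 23  [terminal]
6. n3.fin = true  [E.mk == true]
7. n3.pre = true  [E.mk == true]
8. n6.tag = false  [b.ok > 11]
9. n7.ok = -7  [terminal]
10. n8.lim = true  [terminal]
11. n6.key = -5  [-5]
12. n6.depth = 27  [b.ok * -1 + 20]
13. n1.val = "yu"  ["yu"]
14. n1.off = -2  [B.key + B.depth - 24]
15. n0.wid = 26  [26]
16. n0.fin = true  [D.off > -3]
17. n0.pre = 16  [16]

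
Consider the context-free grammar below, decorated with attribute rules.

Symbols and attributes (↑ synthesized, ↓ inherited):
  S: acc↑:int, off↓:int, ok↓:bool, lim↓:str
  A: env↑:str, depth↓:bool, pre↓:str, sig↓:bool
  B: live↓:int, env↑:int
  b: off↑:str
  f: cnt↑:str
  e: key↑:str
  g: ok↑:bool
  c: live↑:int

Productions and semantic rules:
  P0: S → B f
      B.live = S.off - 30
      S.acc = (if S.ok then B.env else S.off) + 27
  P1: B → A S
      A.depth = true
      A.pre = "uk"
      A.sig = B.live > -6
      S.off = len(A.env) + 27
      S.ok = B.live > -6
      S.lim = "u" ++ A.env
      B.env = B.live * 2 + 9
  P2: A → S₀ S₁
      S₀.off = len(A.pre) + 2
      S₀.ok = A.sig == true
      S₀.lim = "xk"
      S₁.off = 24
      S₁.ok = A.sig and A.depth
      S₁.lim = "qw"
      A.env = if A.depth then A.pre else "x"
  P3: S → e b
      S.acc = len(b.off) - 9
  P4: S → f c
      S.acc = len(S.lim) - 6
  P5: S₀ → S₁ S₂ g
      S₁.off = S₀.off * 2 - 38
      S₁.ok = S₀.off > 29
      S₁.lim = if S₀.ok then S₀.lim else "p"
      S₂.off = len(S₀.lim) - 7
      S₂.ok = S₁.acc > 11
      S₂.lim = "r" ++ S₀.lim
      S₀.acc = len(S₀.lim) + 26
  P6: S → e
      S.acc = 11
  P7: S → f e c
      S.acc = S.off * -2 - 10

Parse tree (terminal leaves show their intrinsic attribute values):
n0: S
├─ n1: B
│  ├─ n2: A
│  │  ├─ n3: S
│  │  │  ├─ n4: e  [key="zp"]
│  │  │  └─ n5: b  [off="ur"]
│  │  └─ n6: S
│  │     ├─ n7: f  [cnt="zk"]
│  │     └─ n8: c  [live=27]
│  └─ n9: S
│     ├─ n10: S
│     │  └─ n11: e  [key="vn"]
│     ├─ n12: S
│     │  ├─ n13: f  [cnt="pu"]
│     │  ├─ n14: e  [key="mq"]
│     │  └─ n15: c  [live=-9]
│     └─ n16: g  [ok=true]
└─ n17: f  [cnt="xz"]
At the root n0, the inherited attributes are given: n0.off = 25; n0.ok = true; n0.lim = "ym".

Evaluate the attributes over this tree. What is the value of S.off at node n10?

1. n0.off = 25  [given at root]
2. n0.ok = true  [given at root]
3. n0.lim = "ym"  [given at root]
4. n1.live = -5  [S.off - 30]
5. n2.depth = true  [true]
6. n2.pre = "uk"  ["uk"]
7. n2.sig = true  [B.live > -6]
8. n3.off = 4  [len(A.pre) + 2]
9. n3.ok = true  [A.sig == true]
10. n3.lim = "xk"  ["xk"]
11. n4.key = "zp"  [terminal]
12. n5.off = "ur"  [terminal]
13. n3.acc = -7  [len(b.off) - 9]
14. n6.off = 24  [24]
15. n6.ok = true  [A.sig and A.depth]
16. n6.lim = "qw"  ["qw"]
17. n7.cnt = "zk"  [terminal]
18. n8.live = 27  [terminal]
19. n6.acc = -4  [len(S.lim) - 6]
20. n2.env = "uk"  [if A.depth then A.pre else "x"]
21. n9.off = 29  [len(A.env) + 27]
22. n9.ok = true  [B.live > -6]
23. n9.lim = "uuk"  ["u" ++ A.env]
24. n10.off = 20  [S₀.off * 2 - 38]
25. n10.ok = false  [S₀.off > 29]
26. n10.lim = "uuk"  [if S₀.ok then S₀.lim else "p"]
27. n11.key = "vn"  [terminal]
28. n10.acc = 11  [11]
29. n12.off = -4  [len(S₀.lim) - 7]
30. n12.ok = false  [S₁.acc > 11]
31. n12.lim = "ruuk"  ["r" ++ S₀.lim]
32. n13.cnt = "pu"  [terminal]
33. n14.key = "mq"  [terminal]
34. n15.live = -9  [terminal]
35. n12.acc = -2  [S.off * -2 - 10]
36. n16.ok = true  [terminal]
37. n9.acc = 29  [len(S₀.lim) + 26]
38. n1.env = -1  [B.live * 2 + 9]
39. n17.cnt = "xz"  [terminal]
40. n0.acc = 26  [(if S.ok then B.env else S.off) + 27]

20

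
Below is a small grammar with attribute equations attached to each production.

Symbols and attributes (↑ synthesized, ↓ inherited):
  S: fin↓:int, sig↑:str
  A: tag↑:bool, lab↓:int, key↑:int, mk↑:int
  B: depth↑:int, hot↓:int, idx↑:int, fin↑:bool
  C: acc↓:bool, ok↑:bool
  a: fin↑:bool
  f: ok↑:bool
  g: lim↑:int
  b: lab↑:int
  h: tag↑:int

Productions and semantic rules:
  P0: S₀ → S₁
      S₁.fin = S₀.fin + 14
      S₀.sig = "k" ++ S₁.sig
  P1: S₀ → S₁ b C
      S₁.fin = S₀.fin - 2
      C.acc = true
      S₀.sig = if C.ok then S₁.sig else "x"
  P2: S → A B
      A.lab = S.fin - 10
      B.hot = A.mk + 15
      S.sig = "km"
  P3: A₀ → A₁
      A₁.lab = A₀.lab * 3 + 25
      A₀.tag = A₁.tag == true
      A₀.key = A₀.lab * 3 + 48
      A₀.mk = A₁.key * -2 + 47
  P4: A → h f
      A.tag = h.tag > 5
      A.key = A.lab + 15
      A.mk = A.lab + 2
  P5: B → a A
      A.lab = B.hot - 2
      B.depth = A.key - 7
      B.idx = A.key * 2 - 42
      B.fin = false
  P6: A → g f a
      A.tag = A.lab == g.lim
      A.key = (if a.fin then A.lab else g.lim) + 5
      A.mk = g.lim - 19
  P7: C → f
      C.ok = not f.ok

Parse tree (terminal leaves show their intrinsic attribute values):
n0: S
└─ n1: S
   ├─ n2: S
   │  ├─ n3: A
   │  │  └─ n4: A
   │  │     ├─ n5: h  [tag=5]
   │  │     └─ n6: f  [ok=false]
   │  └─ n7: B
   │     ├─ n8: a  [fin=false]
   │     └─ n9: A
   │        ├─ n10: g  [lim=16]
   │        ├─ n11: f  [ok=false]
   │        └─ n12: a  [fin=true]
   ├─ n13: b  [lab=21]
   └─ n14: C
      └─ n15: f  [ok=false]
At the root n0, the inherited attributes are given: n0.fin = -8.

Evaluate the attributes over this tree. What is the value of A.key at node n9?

1. n0.fin = -8  [given at root]
2. n1.fin = 6  [S₀.fin + 14]
3. n2.fin = 4  [S₀.fin - 2]
4. n3.lab = -6  [S.fin - 10]
5. n4.lab = 7  [A₀.lab * 3 + 25]
6. n5.tag = 5  [terminal]
7. n6.ok = false  [terminal]
8. n4.tag = false  [h.tag > 5]
9. n4.key = 22  [A.lab + 15]
10. n4.mk = 9  [A.lab + 2]
11. n3.tag = false  [A₁.tag == true]
12. n3.key = 30  [A₀.lab * 3 + 48]
13. n3.mk = 3  [A₁.key * -2 + 47]
14. n7.hot = 18  [A.mk + 15]
15. n8.fin = false  [terminal]
16. n9.lab = 16  [B.hot - 2]
17. n10.lim = 16  [terminal]
18. n11.ok = false  [terminal]
19. n12.fin = true  [terminal]
20. n9.tag = true  [A.lab == g.lim]
21. n9.key = 21  [(if a.fin then A.lab else g.lim) + 5]
22. n9.mk = -3  [g.lim - 19]
23. n7.depth = 14  [A.key - 7]
24. n7.idx = 0  [A.key * 2 - 42]
25. n7.fin = false  [false]
26. n2.sig = "km"  ["km"]
27. n13.lab = 21  [terminal]
28. n14.acc = true  [true]
29. n15.ok = false  [terminal]
30. n14.ok = true  [not f.ok]
31. n1.sig = "km"  [if C.ok then S₁.sig else "x"]
32. n0.sig = "kkm"  ["k" ++ S₁.sig]

21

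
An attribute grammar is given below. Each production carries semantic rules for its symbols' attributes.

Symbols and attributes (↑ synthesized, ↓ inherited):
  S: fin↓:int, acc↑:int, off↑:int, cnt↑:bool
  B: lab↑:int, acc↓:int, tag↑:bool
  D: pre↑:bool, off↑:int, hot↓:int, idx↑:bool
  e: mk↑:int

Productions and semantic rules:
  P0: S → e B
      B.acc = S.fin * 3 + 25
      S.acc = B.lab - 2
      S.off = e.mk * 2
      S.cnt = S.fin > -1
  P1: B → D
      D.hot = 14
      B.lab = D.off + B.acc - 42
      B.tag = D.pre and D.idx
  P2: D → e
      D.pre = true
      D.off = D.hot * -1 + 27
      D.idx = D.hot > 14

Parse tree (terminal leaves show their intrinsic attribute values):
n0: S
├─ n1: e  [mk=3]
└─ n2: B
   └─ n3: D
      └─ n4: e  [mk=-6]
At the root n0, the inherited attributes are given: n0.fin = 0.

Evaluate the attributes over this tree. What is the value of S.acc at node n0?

-6

1. n0.fin = 0  [given at root]
2. n1.mk = 3  [terminal]
3. n2.acc = 25  [S.fin * 3 + 25]
4. n3.hot = 14  [14]
5. n4.mk = -6  [terminal]
6. n3.pre = true  [true]
7. n3.off = 13  [D.hot * -1 + 27]
8. n3.idx = false  [D.hot > 14]
9. n2.lab = -4  [D.off + B.acc - 42]
10. n2.tag = false  [D.pre and D.idx]
11. n0.acc = -6  [B.lab - 2]
12. n0.off = 6  [e.mk * 2]
13. n0.cnt = true  [S.fin > -1]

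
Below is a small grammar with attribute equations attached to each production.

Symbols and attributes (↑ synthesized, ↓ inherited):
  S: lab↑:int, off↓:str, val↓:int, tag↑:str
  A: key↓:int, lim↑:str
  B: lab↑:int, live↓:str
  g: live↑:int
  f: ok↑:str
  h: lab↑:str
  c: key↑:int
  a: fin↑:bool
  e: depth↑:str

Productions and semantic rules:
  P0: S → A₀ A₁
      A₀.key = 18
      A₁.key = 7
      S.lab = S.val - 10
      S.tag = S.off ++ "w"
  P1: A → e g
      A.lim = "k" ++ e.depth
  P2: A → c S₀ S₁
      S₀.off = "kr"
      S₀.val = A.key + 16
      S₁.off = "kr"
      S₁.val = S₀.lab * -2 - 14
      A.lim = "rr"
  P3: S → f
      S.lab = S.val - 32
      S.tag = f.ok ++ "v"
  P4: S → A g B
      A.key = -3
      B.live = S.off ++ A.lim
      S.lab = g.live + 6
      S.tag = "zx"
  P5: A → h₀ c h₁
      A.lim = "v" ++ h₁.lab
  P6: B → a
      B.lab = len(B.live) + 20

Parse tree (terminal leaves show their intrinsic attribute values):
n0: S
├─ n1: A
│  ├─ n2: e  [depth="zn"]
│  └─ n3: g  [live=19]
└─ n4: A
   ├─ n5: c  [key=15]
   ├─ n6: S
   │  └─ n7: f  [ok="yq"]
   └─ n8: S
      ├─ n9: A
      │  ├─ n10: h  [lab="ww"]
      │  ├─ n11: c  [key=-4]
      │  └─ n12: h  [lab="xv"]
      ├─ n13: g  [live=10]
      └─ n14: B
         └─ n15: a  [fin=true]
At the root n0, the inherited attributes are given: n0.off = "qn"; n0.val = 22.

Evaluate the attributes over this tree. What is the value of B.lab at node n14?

1. n0.off = "qn"  [given at root]
2. n0.val = 22  [given at root]
3. n1.key = 18  [18]
4. n2.depth = "zn"  [terminal]
5. n3.live = 19  [terminal]
6. n1.lim = "kzn"  ["k" ++ e.depth]
7. n4.key = 7  [7]
8. n5.key = 15  [terminal]
9. n6.off = "kr"  ["kr"]
10. n6.val = 23  [A.key + 16]
11. n7.ok = "yq"  [terminal]
12. n6.lab = -9  [S.val - 32]
13. n6.tag = "yqv"  [f.ok ++ "v"]
14. n8.off = "kr"  ["kr"]
15. n8.val = 4  [S₀.lab * -2 - 14]
16. n9.key = -3  [-3]
17. n10.lab = "ww"  [terminal]
18. n11.key = -4  [terminal]
19. n12.lab = "xv"  [terminal]
20. n9.lim = "vxv"  ["v" ++ h₁.lab]
21. n13.live = 10  [terminal]
22. n14.live = "krvxv"  [S.off ++ A.lim]
23. n15.fin = true  [terminal]
24. n14.lab = 25  [len(B.live) + 20]
25. n8.lab = 16  [g.live + 6]
26. n8.tag = "zx"  ["zx"]
27. n4.lim = "rr"  ["rr"]
28. n0.lab = 12  [S.val - 10]
29. n0.tag = "qnw"  [S.off ++ "w"]

25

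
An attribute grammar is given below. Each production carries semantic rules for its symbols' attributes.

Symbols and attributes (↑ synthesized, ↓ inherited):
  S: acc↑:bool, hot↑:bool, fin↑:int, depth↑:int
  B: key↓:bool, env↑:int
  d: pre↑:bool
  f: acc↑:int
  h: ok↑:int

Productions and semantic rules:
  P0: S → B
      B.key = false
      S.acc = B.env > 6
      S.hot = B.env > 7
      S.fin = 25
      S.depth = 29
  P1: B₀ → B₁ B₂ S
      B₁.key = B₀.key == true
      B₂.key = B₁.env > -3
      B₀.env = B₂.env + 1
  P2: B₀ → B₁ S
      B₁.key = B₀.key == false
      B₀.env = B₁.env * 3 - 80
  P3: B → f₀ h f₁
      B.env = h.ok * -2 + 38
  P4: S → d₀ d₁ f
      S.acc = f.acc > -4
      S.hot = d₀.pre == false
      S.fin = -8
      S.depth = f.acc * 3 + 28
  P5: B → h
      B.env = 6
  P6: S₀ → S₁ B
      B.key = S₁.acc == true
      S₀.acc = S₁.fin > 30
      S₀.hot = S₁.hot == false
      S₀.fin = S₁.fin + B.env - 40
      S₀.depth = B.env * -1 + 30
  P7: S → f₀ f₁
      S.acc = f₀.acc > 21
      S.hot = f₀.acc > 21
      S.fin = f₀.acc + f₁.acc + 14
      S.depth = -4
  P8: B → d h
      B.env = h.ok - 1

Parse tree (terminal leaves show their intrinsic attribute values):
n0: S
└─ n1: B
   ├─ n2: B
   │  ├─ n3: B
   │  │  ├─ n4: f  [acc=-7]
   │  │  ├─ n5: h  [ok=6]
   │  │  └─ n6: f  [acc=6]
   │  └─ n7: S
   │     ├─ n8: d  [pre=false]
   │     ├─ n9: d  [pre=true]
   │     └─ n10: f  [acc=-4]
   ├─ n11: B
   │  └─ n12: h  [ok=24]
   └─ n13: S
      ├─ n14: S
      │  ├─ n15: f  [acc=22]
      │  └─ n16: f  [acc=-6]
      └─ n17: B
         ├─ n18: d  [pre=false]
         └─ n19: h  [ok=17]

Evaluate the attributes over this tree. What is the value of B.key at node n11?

1. n1.key = false  [false]
2. n2.key = false  [B₀.key == true]
3. n3.key = true  [B₀.key == false]
4. n4.acc = -7  [terminal]
5. n5.ok = 6  [terminal]
6. n6.acc = 6  [terminal]
7. n3.env = 26  [h.ok * -2 + 38]
8. n8.pre = false  [terminal]
9. n9.pre = true  [terminal]
10. n10.acc = -4  [terminal]
11. n7.acc = false  [f.acc > -4]
12. n7.hot = true  [d₀.pre == false]
13. n7.fin = -8  [-8]
14. n7.depth = 16  [f.acc * 3 + 28]
15. n2.env = -2  [B₁.env * 3 - 80]
16. n11.key = true  [B₁.env > -3]
17. n12.ok = 24  [terminal]
18. n11.env = 6  [6]
19. n15.acc = 22  [terminal]
20. n16.acc = -6  [terminal]
21. n14.acc = true  [f₀.acc > 21]
22. n14.hot = true  [f₀.acc > 21]
23. n14.fin = 30  [f₀.acc + f₁.acc + 14]
24. n14.depth = -4  [-4]
25. n17.key = true  [S₁.acc == true]
26. n18.pre = false  [terminal]
27. n19.ok = 17  [terminal]
28. n17.env = 16  [h.ok - 1]
29. n13.acc = false  [S₁.fin > 30]
30. n13.hot = false  [S₁.hot == false]
31. n13.fin = 6  [S₁.fin + B.env - 40]
32. n13.depth = 14  [B.env * -1 + 30]
33. n1.env = 7  [B₂.env + 1]
34. n0.acc = true  [B.env > 6]
35. n0.hot = false  [B.env > 7]
36. n0.fin = 25  [25]
37. n0.depth = 29  [29]

true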